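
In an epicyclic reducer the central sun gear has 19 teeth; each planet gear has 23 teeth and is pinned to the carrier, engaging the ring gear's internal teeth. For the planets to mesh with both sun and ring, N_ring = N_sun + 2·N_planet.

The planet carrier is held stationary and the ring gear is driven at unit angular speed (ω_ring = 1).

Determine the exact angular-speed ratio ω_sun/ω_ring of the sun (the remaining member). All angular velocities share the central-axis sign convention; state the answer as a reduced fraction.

-65/19

N_ring = 19 + 2·23 = 65
19(ω_s−ω_c) = −65(ω_r−ω_c),  ω_c=0, ω_r=1
ω_s = 0 − (65/19)(1−0) = -65/19
ω_s/ω_r = -65/19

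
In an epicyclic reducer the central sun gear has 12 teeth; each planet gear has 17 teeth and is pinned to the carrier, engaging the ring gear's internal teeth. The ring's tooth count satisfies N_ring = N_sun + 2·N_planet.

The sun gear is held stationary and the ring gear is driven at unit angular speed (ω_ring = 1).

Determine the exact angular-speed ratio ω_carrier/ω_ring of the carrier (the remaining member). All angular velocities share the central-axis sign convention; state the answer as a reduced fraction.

N_ring = 12 + 2·17 = 46
12(ω_s−ω_c) = −46(ω_r−ω_c),  ω_s=0, ω_r=1
12(0−ω_c) = −46(1−ω_c)  ⇒  58ω_c = 46  ⇒  ω_c = 23/29
ω_c/ω_r = 23/29

23/29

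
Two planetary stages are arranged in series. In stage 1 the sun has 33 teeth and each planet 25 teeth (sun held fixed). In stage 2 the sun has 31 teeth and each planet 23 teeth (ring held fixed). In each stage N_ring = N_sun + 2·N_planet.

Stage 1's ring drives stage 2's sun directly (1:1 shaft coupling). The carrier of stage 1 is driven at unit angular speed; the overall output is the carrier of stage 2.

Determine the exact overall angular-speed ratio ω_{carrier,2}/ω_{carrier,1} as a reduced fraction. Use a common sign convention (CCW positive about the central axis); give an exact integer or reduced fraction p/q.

899/2241

Stage 1: N_ring = 33 + 2·25 = 83
Stage 1: 33(ω_s−ω_c) = −83(ω_r−ω_c),  ω_s=0, ω_c=1
Stage 1: ω_r = 1 − (33/83)(0−1) = 116/83
  ⇒ ω_r¹/ω_c¹ = 116/83
Stage 2: N_ring = 31 + 2·23 = 77
Stage 2: 31(ω_s−ω_c) = −77(ω_r−ω_c),  ω_r=0, ω_s=1
Stage 2: 31(1−ω_c) = −77(0−ω_c)  ⇒  108ω_c = 31  ⇒  ω_c = 31/108
  ⇒ ω_c²/ω_s² = 31/108
Coupling ω_s² = ω_r¹ ⇒ overall = 116/83 × 31/108 = 899/2241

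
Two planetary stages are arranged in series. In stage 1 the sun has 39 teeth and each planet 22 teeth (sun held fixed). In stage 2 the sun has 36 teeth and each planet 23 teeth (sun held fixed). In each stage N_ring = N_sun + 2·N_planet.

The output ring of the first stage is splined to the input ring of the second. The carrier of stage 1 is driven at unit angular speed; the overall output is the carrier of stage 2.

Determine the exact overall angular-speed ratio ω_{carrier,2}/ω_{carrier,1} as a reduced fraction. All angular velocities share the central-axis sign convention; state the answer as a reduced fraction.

Stage 1: N_ring = 39 + 2·22 = 83
Stage 1: 39(ω_s−ω_c) = −83(ω_r−ω_c),  ω_s=0, ω_c=1
Stage 1: ω_r = 1 − (39/83)(0−1) = 122/83
  ⇒ ω_r¹/ω_c¹ = 122/83
Stage 2: N_ring = 36 + 2·23 = 82
Stage 2: 36(ω_s−ω_c) = −82(ω_r−ω_c),  ω_s=0, ω_r=1
Stage 2: 36(0−ω_c) = −82(1−ω_c)  ⇒  118ω_c = 82  ⇒  ω_c = 41/59
  ⇒ ω_c²/ω_r² = 41/59
Coupling ω_r² = ω_r¹ ⇒ overall = 122/83 × 41/59 = 5002/4897

5002/4897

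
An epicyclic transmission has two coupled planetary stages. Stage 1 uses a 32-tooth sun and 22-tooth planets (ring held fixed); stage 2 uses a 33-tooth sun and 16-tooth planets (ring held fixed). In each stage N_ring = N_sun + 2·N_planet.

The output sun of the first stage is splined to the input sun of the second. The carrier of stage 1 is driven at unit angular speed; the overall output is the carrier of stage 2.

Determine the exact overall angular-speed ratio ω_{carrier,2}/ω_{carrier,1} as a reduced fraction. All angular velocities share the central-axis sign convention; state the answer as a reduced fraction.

891/784

Stage 1: N_ring = 32 + 2·22 = 76
Stage 1: 32(ω_s−ω_c) = −76(ω_r−ω_c),  ω_r=0, ω_c=1
Stage 1: ω_s = 1 − (76/32)(0−1) = 27/8
  ⇒ ω_s¹/ω_c¹ = 27/8
Stage 2: N_ring = 33 + 2·16 = 65
Stage 2: 33(ω_s−ω_c) = −65(ω_r−ω_c),  ω_r=0, ω_s=1
Stage 2: 33(1−ω_c) = −65(0−ω_c)  ⇒  98ω_c = 33  ⇒  ω_c = 33/98
  ⇒ ω_c²/ω_s² = 33/98
Coupling ω_s² = ω_s¹ ⇒ overall = 27/8 × 33/98 = 891/784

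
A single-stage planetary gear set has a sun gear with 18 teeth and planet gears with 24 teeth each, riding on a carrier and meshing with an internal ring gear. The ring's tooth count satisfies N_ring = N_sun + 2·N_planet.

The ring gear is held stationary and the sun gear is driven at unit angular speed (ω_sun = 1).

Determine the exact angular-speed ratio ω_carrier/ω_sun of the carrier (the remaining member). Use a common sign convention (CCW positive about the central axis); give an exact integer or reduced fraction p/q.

3/14

N_ring = 18 + 2·24 = 66
18(ω_s−ω_c) = −66(ω_r−ω_c),  ω_r=0, ω_s=1
18(1−ω_c) = −66(0−ω_c)  ⇒  84ω_c = 18  ⇒  ω_c = 3/14
ω_c/ω_s = 3/14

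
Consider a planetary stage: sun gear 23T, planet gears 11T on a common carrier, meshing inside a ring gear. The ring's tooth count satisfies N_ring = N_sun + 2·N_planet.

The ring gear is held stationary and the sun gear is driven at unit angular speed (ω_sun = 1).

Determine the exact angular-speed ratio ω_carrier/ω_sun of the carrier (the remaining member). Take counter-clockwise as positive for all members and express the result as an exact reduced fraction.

23/68

N_ring = 23 + 2·11 = 45
23(ω_s−ω_c) = −45(ω_r−ω_c),  ω_r=0, ω_s=1
23(1−ω_c) = −45(0−ω_c)  ⇒  68ω_c = 23  ⇒  ω_c = 23/68
ω_c/ω_s = 23/68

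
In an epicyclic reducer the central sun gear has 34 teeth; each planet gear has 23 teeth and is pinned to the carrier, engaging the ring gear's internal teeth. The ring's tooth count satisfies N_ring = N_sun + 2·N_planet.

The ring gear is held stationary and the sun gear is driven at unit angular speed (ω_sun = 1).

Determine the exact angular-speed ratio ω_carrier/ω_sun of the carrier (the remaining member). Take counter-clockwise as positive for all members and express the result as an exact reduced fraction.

17/57

N_ring = 34 + 2·23 = 80
34(ω_s−ω_c) = −80(ω_r−ω_c),  ω_r=0, ω_s=1
34(1−ω_c) = −80(0−ω_c)  ⇒  114ω_c = 34  ⇒  ω_c = 17/57
ω_c/ω_s = 17/57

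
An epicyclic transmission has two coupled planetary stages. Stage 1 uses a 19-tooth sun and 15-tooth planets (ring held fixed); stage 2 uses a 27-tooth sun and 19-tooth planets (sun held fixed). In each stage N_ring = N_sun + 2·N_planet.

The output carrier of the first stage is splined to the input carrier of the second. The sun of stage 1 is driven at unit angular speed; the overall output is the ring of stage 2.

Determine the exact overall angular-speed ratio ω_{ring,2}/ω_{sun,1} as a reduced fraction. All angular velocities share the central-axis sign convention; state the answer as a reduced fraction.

Stage 1: N_ring = 19 + 2·15 = 49
Stage 1: 19(ω_s−ω_c) = −49(ω_r−ω_c),  ω_r=0, ω_s=1
Stage 1: 19(1−ω_c) = −49(0−ω_c)  ⇒  68ω_c = 19  ⇒  ω_c = 19/68
  ⇒ ω_c¹/ω_s¹ = 19/68
Stage 2: N_ring = 27 + 2·19 = 65
Stage 2: 27(ω_s−ω_c) = −65(ω_r−ω_c),  ω_s=0, ω_c=1
Stage 2: ω_r = 1 − (27/65)(0−1) = 92/65
  ⇒ ω_r²/ω_c² = 92/65
Coupling ω_c² = ω_c¹ ⇒ overall = 19/68 × 92/65 = 437/1105

437/1105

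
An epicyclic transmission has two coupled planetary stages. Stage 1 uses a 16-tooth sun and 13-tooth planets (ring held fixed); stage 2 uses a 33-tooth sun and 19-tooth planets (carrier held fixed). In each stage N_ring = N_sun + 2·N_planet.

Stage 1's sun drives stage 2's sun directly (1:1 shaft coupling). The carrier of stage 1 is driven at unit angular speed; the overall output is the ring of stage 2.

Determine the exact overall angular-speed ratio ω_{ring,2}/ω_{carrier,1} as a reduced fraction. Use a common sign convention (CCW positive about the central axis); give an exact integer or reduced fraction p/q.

Stage 1: N_ring = 16 + 2·13 = 42
Stage 1: 16(ω_s−ω_c) = −42(ω_r−ω_c),  ω_r=0, ω_c=1
Stage 1: ω_s = 1 − (42/16)(0−1) = 29/8
  ⇒ ω_s¹/ω_c¹ = 29/8
Stage 2: N_ring = 33 + 2·19 = 71
Stage 2: 33(ω_s−ω_c) = −71(ω_r−ω_c),  ω_c=0, ω_s=1
Stage 2: ω_r = 0 − (33/71)(1−0) = -33/71
  ⇒ ω_r²/ω_s² = -33/71
Coupling ω_s² = ω_s¹ ⇒ overall = 29/8 × -33/71 = -957/568

-957/568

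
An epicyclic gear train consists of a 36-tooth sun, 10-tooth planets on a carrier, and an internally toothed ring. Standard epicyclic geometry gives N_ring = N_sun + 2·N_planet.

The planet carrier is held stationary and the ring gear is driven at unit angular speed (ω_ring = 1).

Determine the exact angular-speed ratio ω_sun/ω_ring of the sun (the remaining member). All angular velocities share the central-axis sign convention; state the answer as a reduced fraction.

N_ring = 36 + 2·10 = 56
36(ω_s−ω_c) = −56(ω_r−ω_c),  ω_c=0, ω_r=1
ω_s = 0 − (56/36)(1−0) = -14/9
ω_s/ω_r = -14/9

-14/9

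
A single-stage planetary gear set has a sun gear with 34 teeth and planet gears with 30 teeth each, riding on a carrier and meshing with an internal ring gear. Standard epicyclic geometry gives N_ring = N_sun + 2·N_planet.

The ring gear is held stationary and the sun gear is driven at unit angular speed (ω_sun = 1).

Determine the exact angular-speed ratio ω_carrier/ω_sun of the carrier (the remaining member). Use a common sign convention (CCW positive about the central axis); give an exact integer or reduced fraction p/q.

17/64

N_ring = 34 + 2·30 = 94
34(ω_s−ω_c) = −94(ω_r−ω_c),  ω_r=0, ω_s=1
34(1−ω_c) = −94(0−ω_c)  ⇒  128ω_c = 34  ⇒  ω_c = 17/64
ω_c/ω_s = 17/64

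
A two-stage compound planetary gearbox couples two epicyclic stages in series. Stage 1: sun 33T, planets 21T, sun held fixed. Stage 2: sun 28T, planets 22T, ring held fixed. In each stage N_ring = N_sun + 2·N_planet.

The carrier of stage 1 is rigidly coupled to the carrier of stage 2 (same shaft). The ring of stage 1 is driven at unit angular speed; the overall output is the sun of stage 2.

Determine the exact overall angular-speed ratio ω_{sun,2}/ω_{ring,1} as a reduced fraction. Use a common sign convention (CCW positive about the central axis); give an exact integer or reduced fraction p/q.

625/252

Stage 1: N_ring = 33 + 2·21 = 75
Stage 1: 33(ω_s−ω_c) = −75(ω_r−ω_c),  ω_s=0, ω_r=1
Stage 1: 33(0−ω_c) = −75(1−ω_c)  ⇒  108ω_c = 75  ⇒  ω_c = 25/36
  ⇒ ω_c¹/ω_r¹ = 25/36
Stage 2: N_ring = 28 + 2·22 = 72
Stage 2: 28(ω_s−ω_c) = −72(ω_r−ω_c),  ω_r=0, ω_c=1
Stage 2: ω_s = 1 − (72/28)(0−1) = 25/7
  ⇒ ω_s²/ω_c² = 25/7
Coupling ω_c² = ω_c¹ ⇒ overall = 25/36 × 25/7 = 625/252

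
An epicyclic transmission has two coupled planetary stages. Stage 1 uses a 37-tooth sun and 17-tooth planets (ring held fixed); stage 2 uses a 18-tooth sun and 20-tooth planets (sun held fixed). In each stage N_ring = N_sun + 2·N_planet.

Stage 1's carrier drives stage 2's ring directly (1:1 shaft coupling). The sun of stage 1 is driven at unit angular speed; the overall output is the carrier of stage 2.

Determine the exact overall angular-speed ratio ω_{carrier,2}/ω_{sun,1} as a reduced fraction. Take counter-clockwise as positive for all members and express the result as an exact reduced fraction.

1073/4104

Stage 1: N_ring = 37 + 2·17 = 71
Stage 1: 37(ω_s−ω_c) = −71(ω_r−ω_c),  ω_r=0, ω_s=1
Stage 1: 37(1−ω_c) = −71(0−ω_c)  ⇒  108ω_c = 37  ⇒  ω_c = 37/108
  ⇒ ω_c¹/ω_s¹ = 37/108
Stage 2: N_ring = 18 + 2·20 = 58
Stage 2: 18(ω_s−ω_c) = −58(ω_r−ω_c),  ω_s=0, ω_r=1
Stage 2: 18(0−ω_c) = −58(1−ω_c)  ⇒  76ω_c = 58  ⇒  ω_c = 29/38
  ⇒ ω_c²/ω_r² = 29/38
Coupling ω_r² = ω_c¹ ⇒ overall = 37/108 × 29/38 = 1073/4104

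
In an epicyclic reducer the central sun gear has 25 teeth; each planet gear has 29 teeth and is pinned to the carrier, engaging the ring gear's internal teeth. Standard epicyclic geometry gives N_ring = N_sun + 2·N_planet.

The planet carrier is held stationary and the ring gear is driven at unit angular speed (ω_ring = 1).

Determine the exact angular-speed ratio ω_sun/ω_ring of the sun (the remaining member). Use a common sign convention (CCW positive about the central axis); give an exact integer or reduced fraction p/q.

-83/25

N_ring = 25 + 2·29 = 83
25(ω_s−ω_c) = −83(ω_r−ω_c),  ω_c=0, ω_r=1
ω_s = 0 − (83/25)(1−0) = -83/25
ω_s/ω_r = -83/25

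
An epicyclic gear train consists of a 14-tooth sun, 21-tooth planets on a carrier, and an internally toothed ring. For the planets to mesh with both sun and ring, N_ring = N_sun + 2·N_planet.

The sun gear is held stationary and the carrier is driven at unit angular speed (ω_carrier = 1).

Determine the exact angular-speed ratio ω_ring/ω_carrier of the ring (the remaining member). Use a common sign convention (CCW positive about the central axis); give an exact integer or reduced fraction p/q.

N_ring = 14 + 2·21 = 56
14(ω_s−ω_c) = −56(ω_r−ω_c),  ω_s=0, ω_c=1
ω_r = 1 − (14/56)(0−1) = 5/4
ω_r/ω_c = 5/4

5/4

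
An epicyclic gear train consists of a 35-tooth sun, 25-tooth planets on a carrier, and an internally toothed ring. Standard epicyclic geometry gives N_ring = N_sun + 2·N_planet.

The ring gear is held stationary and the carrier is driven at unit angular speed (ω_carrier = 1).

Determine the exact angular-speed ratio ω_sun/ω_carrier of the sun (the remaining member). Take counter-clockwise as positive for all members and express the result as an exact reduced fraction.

N_ring = 35 + 2·25 = 85
35(ω_s−ω_c) = −85(ω_r−ω_c),  ω_r=0, ω_c=1
ω_s = 1 − (85/35)(0−1) = 24/7
ω_s/ω_c = 24/7

24/7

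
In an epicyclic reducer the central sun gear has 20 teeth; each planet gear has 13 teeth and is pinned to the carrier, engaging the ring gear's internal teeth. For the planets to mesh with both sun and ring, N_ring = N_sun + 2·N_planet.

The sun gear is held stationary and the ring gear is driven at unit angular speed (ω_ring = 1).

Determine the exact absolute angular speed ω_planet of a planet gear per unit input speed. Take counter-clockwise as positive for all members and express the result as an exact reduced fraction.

23/13

N_ring = 20 + 2·13 = 46
20(ω_s−ω_c) = −46(ω_r−ω_c),  ω_s=0, ω_r=1
20(0−ω_c) = −46(1−ω_c)  ⇒  66ω_c = 46  ⇒  ω_c = 23/33
sun–planet: 20·(0−23/33) = −13·(ω_p−ω_c)  ⇒  ω_p−ω_c = −(20/13)·(-23/33) = 460/429
ω_p = 23/33 + 460/429 = 23/13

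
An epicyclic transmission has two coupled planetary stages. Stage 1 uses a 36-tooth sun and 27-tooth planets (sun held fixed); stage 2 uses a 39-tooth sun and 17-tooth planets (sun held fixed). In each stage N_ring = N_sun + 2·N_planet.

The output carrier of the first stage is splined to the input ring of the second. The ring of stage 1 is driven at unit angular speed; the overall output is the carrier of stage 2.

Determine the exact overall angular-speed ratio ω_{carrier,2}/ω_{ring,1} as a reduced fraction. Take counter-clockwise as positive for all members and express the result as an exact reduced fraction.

Stage 1: N_ring = 36 + 2·27 = 90
Stage 1: 36(ω_s−ω_c) = −90(ω_r−ω_c),  ω_s=0, ω_r=1
Stage 1: 36(0−ω_c) = −90(1−ω_c)  ⇒  126ω_c = 90  ⇒  ω_c = 5/7
  ⇒ ω_c¹/ω_r¹ = 5/7
Stage 2: N_ring = 39 + 2·17 = 73
Stage 2: 39(ω_s−ω_c) = −73(ω_r−ω_c),  ω_s=0, ω_r=1
Stage 2: 39(0−ω_c) = −73(1−ω_c)  ⇒  112ω_c = 73  ⇒  ω_c = 73/112
  ⇒ ω_c²/ω_r² = 73/112
Coupling ω_r² = ω_c¹ ⇒ overall = 5/7 × 73/112 = 365/784

365/784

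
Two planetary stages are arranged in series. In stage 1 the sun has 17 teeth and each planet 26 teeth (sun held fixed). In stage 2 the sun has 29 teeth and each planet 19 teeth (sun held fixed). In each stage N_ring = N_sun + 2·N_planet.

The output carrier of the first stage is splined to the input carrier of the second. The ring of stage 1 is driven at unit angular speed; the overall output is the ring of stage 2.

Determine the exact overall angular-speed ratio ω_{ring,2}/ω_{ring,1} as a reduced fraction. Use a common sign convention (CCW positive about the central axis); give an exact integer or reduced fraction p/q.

3312/2881

Stage 1: N_ring = 17 + 2·26 = 69
Stage 1: 17(ω_s−ω_c) = −69(ω_r−ω_c),  ω_s=0, ω_r=1
Stage 1: 17(0−ω_c) = −69(1−ω_c)  ⇒  86ω_c = 69  ⇒  ω_c = 69/86
  ⇒ ω_c¹/ω_r¹ = 69/86
Stage 2: N_ring = 29 + 2·19 = 67
Stage 2: 29(ω_s−ω_c) = −67(ω_r−ω_c),  ω_s=0, ω_c=1
Stage 2: ω_r = 1 − (29/67)(0−1) = 96/67
  ⇒ ω_r²/ω_c² = 96/67
Coupling ω_c² = ω_c¹ ⇒ overall = 69/86 × 96/67 = 3312/2881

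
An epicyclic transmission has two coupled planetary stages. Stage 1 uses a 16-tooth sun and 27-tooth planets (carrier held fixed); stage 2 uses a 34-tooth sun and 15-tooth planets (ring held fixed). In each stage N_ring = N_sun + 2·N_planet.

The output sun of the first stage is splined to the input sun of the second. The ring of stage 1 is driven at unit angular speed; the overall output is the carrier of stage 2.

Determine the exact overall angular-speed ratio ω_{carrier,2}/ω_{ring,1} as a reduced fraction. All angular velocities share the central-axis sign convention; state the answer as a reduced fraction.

-85/56

Stage 1: N_ring = 16 + 2·27 = 70
Stage 1: 16(ω_s−ω_c) = −70(ω_r−ω_c),  ω_c=0, ω_r=1
Stage 1: ω_s = 0 − (70/16)(1−0) = -35/8
  ⇒ ω_s¹/ω_r¹ = -35/8
Stage 2: N_ring = 34 + 2·15 = 64
Stage 2: 34(ω_s−ω_c) = −64(ω_r−ω_c),  ω_r=0, ω_s=1
Stage 2: 34(1−ω_c) = −64(0−ω_c)  ⇒  98ω_c = 34  ⇒  ω_c = 17/49
  ⇒ ω_c²/ω_s² = 17/49
Coupling ω_s² = ω_s¹ ⇒ overall = -35/8 × 17/49 = -85/56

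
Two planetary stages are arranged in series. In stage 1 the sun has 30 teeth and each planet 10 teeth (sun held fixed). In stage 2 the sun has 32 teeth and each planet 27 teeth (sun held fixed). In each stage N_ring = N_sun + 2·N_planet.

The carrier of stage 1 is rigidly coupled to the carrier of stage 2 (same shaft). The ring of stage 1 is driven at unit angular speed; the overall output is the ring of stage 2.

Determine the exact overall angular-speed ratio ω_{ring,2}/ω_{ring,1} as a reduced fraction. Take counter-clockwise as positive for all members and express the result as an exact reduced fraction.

Stage 1: N_ring = 30 + 2·10 = 50
Stage 1: 30(ω_s−ω_c) = −50(ω_r−ω_c),  ω_s=0, ω_r=1
Stage 1: 30(0−ω_c) = −50(1−ω_c)  ⇒  80ω_c = 50  ⇒  ω_c = 5/8
  ⇒ ω_c¹/ω_r¹ = 5/8
Stage 2: N_ring = 32 + 2·27 = 86
Stage 2: 32(ω_s−ω_c) = −86(ω_r−ω_c),  ω_s=0, ω_c=1
Stage 2: ω_r = 1 − (32/86)(0−1) = 59/43
  ⇒ ω_r²/ω_c² = 59/43
Coupling ω_c² = ω_c¹ ⇒ overall = 5/8 × 59/43 = 295/344

295/344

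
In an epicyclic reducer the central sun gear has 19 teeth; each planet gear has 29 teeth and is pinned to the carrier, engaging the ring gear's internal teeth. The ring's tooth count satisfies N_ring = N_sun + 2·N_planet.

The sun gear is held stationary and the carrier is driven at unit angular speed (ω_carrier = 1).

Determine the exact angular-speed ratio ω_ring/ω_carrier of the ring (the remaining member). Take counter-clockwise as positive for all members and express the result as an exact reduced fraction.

96/77

N_ring = 19 + 2·29 = 77
19(ω_s−ω_c) = −77(ω_r−ω_c),  ω_s=0, ω_c=1
ω_r = 1 − (19/77)(0−1) = 96/77
ω_r/ω_c = 96/77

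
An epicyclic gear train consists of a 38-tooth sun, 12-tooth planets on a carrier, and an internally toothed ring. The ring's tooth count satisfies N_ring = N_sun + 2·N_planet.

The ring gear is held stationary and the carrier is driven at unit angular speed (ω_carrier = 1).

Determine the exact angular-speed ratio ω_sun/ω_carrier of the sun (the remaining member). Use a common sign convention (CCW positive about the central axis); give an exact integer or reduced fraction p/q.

50/19

N_ring = 38 + 2·12 = 62
38(ω_s−ω_c) = −62(ω_r−ω_c),  ω_r=0, ω_c=1
ω_s = 1 − (62/38)(0−1) = 50/19
ω_s/ω_c = 50/19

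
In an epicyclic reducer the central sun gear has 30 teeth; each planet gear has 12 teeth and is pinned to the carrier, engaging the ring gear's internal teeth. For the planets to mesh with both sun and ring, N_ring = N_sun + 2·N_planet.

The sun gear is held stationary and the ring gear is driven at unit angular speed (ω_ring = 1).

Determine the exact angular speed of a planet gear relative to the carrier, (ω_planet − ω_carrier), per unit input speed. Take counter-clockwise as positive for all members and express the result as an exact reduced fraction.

N_ring = 30 + 2·12 = 54
30(ω_s−ω_c) = −54(ω_r−ω_c),  ω_s=0, ω_r=1
30(0−ω_c) = −54(1−ω_c)  ⇒  84ω_c = 54  ⇒  ω_c = 9/14
sun–planet: 30·(0−9/14) = −12·(ω_p−ω_c)  ⇒  ω_p−ω_c = −(30/12)·(-9/14) = 45/28

45/28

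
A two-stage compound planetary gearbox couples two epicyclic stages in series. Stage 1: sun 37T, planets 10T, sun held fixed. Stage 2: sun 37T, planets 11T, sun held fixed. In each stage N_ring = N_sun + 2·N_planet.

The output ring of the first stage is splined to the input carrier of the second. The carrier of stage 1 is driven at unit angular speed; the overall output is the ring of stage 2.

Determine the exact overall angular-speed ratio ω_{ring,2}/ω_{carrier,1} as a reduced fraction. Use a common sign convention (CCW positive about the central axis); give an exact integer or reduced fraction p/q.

3008/1121

Stage 1: N_ring = 37 + 2·10 = 57
Stage 1: 37(ω_s−ω_c) = −57(ω_r−ω_c),  ω_s=0, ω_c=1
Stage 1: ω_r = 1 − (37/57)(0−1) = 94/57
  ⇒ ω_r¹/ω_c¹ = 94/57
Stage 2: N_ring = 37 + 2·11 = 59
Stage 2: 37(ω_s−ω_c) = −59(ω_r−ω_c),  ω_s=0, ω_c=1
Stage 2: ω_r = 1 − (37/59)(0−1) = 96/59
  ⇒ ω_r²/ω_c² = 96/59
Coupling ω_c² = ω_r¹ ⇒ overall = 94/57 × 96/59 = 3008/1121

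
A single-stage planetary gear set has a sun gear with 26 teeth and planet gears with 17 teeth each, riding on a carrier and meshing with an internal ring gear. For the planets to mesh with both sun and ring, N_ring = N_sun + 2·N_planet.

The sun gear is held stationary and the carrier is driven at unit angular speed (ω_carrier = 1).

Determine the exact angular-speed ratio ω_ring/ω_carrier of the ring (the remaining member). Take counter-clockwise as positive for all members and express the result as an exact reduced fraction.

43/30

N_ring = 26 + 2·17 = 60
26(ω_s−ω_c) = −60(ω_r−ω_c),  ω_s=0, ω_c=1
ω_r = 1 − (26/60)(0−1) = 43/30
ω_r/ω_c = 43/30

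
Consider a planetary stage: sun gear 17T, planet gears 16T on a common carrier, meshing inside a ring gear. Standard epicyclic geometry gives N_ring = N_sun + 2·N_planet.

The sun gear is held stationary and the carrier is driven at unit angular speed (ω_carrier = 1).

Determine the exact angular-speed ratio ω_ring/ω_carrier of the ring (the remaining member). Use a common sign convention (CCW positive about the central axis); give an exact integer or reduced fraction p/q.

66/49

N_ring = 17 + 2·16 = 49
17(ω_s−ω_c) = −49(ω_r−ω_c),  ω_s=0, ω_c=1
ω_r = 1 − (17/49)(0−1) = 66/49
ω_r/ω_c = 66/49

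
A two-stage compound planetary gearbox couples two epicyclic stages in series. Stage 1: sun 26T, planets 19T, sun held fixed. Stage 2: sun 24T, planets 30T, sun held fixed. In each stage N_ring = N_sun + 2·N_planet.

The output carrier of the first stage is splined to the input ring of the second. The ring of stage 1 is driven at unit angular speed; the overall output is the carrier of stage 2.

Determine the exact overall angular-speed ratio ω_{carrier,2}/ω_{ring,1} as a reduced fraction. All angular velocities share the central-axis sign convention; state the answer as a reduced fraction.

Stage 1: N_ring = 26 + 2·19 = 64
Stage 1: 26(ω_s−ω_c) = −64(ω_r−ω_c),  ω_s=0, ω_r=1
Stage 1: 26(0−ω_c) = −64(1−ω_c)  ⇒  90ω_c = 64  ⇒  ω_c = 32/45
  ⇒ ω_c¹/ω_r¹ = 32/45
Stage 2: N_ring = 24 + 2·30 = 84
Stage 2: 24(ω_s−ω_c) = −84(ω_r−ω_c),  ω_s=0, ω_r=1
Stage 2: 24(0−ω_c) = −84(1−ω_c)  ⇒  108ω_c = 84  ⇒  ω_c = 7/9
  ⇒ ω_c²/ω_r² = 7/9
Coupling ω_r² = ω_c¹ ⇒ overall = 32/45 × 7/9 = 224/405

224/405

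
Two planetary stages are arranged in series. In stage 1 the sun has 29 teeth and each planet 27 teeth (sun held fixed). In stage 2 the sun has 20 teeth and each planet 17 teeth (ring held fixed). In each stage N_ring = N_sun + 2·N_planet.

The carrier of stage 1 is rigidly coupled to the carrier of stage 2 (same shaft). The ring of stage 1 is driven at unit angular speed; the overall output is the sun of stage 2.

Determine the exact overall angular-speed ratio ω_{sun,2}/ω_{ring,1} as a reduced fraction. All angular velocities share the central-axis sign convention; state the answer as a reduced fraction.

Stage 1: N_ring = 29 + 2·27 = 83
Stage 1: 29(ω_s−ω_c) = −83(ω_r−ω_c),  ω_s=0, ω_r=1
Stage 1: 29(0−ω_c) = −83(1−ω_c)  ⇒  112ω_c = 83  ⇒  ω_c = 83/112
  ⇒ ω_c¹/ω_r¹ = 83/112
Stage 2: N_ring = 20 + 2·17 = 54
Stage 2: 20(ω_s−ω_c) = −54(ω_r−ω_c),  ω_r=0, ω_c=1
Stage 2: ω_s = 1 − (54/20)(0−1) = 37/10
  ⇒ ω_s²/ω_c² = 37/10
Coupling ω_c² = ω_c¹ ⇒ overall = 83/112 × 37/10 = 3071/1120

3071/1120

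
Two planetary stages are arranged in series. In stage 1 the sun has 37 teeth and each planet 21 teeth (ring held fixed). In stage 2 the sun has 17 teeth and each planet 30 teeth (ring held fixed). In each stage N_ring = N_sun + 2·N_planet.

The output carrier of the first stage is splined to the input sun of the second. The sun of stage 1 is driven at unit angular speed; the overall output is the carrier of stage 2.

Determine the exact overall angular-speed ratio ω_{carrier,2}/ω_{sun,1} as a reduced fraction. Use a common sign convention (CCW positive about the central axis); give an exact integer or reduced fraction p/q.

629/10904

Stage 1: N_ring = 37 + 2·21 = 79
Stage 1: 37(ω_s−ω_c) = −79(ω_r−ω_c),  ω_r=0, ω_s=1
Stage 1: 37(1−ω_c) = −79(0−ω_c)  ⇒  116ω_c = 37  ⇒  ω_c = 37/116
  ⇒ ω_c¹/ω_s¹ = 37/116
Stage 2: N_ring = 17 + 2·30 = 77
Stage 2: 17(ω_s−ω_c) = −77(ω_r−ω_c),  ω_r=0, ω_s=1
Stage 2: 17(1−ω_c) = −77(0−ω_c)  ⇒  94ω_c = 17  ⇒  ω_c = 17/94
  ⇒ ω_c²/ω_s² = 17/94
Coupling ω_s² = ω_c¹ ⇒ overall = 37/116 × 17/94 = 629/10904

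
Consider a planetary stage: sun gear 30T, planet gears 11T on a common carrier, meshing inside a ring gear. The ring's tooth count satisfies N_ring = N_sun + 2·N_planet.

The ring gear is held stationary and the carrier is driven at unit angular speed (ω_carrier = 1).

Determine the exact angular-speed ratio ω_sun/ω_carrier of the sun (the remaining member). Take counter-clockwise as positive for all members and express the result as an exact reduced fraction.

41/15

N_ring = 30 + 2·11 = 52
30(ω_s−ω_c) = −52(ω_r−ω_c),  ω_r=0, ω_c=1
ω_s = 1 − (52/30)(0−1) = 41/15
ω_s/ω_c = 41/15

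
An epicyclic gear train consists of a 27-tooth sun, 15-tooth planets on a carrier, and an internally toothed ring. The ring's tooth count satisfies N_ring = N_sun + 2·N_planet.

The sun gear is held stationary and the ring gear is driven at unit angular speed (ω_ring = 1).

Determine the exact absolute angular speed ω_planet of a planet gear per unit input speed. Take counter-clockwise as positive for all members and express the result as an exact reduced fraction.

19/10

N_ring = 27 + 2·15 = 57
27(ω_s−ω_c) = −57(ω_r−ω_c),  ω_s=0, ω_r=1
27(0−ω_c) = −57(1−ω_c)  ⇒  84ω_c = 57  ⇒  ω_c = 19/28
sun–planet: 27·(0−19/28) = −15·(ω_p−ω_c)  ⇒  ω_p−ω_c = −(27/15)·(-19/28) = 171/140
ω_p = 19/28 + 171/140 = 19/10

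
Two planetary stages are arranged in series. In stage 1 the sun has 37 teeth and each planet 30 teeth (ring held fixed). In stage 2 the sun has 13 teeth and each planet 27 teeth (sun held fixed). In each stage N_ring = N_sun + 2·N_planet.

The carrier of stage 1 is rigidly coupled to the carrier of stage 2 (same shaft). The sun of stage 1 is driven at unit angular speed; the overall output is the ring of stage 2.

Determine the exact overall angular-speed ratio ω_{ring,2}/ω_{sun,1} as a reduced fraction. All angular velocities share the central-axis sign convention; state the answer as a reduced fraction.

Stage 1: N_ring = 37 + 2·30 = 97
Stage 1: 37(ω_s−ω_c) = −97(ω_r−ω_c),  ω_r=0, ω_s=1
Stage 1: 37(1−ω_c) = −97(0−ω_c)  ⇒  134ω_c = 37  ⇒  ω_c = 37/134
  ⇒ ω_c¹/ω_s¹ = 37/134
Stage 2: N_ring = 13 + 2·27 = 67
Stage 2: 13(ω_s−ω_c) = −67(ω_r−ω_c),  ω_s=0, ω_c=1
Stage 2: ω_r = 1 − (13/67)(0−1) = 80/67
  ⇒ ω_r²/ω_c² = 80/67
Coupling ω_c² = ω_c¹ ⇒ overall = 37/134 × 80/67 = 1480/4489

1480/4489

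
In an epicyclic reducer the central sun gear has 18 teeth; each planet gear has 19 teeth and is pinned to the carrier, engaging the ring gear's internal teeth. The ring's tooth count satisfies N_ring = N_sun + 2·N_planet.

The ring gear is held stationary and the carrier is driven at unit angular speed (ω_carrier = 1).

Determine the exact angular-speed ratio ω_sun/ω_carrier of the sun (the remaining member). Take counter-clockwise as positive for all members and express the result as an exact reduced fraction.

37/9

N_ring = 18 + 2·19 = 56
18(ω_s−ω_c) = −56(ω_r−ω_c),  ω_r=0, ω_c=1
ω_s = 1 − (56/18)(0−1) = 37/9
ω_s/ω_c = 37/9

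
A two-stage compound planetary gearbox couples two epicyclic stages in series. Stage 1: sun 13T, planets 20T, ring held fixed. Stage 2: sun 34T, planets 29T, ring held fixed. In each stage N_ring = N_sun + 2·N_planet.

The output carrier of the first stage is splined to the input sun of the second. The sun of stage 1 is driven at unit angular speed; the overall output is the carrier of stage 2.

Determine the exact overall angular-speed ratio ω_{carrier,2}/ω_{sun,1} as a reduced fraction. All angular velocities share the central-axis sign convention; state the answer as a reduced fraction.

221/4158

Stage 1: N_ring = 13 + 2·20 = 53
Stage 1: 13(ω_s−ω_c) = −53(ω_r−ω_c),  ω_r=0, ω_s=1
Stage 1: 13(1−ω_c) = −53(0−ω_c)  ⇒  66ω_c = 13  ⇒  ω_c = 13/66
  ⇒ ω_c¹/ω_s¹ = 13/66
Stage 2: N_ring = 34 + 2·29 = 92
Stage 2: 34(ω_s−ω_c) = −92(ω_r−ω_c),  ω_r=0, ω_s=1
Stage 2: 34(1−ω_c) = −92(0−ω_c)  ⇒  126ω_c = 34  ⇒  ω_c = 17/63
  ⇒ ω_c²/ω_s² = 17/63
Coupling ω_s² = ω_c¹ ⇒ overall = 13/66 × 17/63 = 221/4158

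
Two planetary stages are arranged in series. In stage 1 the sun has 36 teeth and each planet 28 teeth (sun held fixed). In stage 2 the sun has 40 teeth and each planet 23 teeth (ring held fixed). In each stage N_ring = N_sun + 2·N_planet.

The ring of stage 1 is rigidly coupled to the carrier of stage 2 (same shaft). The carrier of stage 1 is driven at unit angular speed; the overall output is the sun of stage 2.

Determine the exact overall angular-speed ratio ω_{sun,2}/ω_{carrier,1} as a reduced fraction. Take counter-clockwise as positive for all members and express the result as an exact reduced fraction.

Stage 1: N_ring = 36 + 2·28 = 92
Stage 1: 36(ω_s−ω_c) = −92(ω_r−ω_c),  ω_s=0, ω_c=1
Stage 1: ω_r = 1 − (36/92)(0−1) = 32/23
  ⇒ ω_r¹/ω_c¹ = 32/23
Stage 2: N_ring = 40 + 2·23 = 86
Stage 2: 40(ω_s−ω_c) = −86(ω_r−ω_c),  ω_r=0, ω_c=1
Stage 2: ω_s = 1 − (86/40)(0−1) = 63/20
  ⇒ ω_s²/ω_c² = 63/20
Coupling ω_c² = ω_r¹ ⇒ overall = 32/23 × 63/20 = 504/115

504/115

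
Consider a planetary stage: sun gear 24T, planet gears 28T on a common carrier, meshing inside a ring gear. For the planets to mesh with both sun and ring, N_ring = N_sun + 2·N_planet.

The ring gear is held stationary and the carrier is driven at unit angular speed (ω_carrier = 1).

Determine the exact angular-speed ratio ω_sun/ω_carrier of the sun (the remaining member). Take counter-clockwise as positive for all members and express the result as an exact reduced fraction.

N_ring = 24 + 2·28 = 80
24(ω_s−ω_c) = −80(ω_r−ω_c),  ω_r=0, ω_c=1
ω_s = 1 − (80/24)(0−1) = 13/3
ω_s/ω_c = 13/3

13/3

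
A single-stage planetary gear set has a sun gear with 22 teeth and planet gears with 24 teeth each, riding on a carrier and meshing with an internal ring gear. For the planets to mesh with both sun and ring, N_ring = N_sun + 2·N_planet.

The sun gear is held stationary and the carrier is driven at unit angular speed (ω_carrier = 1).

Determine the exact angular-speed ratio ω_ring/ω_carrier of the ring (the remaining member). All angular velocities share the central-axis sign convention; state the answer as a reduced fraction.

46/35

N_ring = 22 + 2·24 = 70
22(ω_s−ω_c) = −70(ω_r−ω_c),  ω_s=0, ω_c=1
ω_r = 1 − (22/70)(0−1) = 46/35
ω_r/ω_c = 46/35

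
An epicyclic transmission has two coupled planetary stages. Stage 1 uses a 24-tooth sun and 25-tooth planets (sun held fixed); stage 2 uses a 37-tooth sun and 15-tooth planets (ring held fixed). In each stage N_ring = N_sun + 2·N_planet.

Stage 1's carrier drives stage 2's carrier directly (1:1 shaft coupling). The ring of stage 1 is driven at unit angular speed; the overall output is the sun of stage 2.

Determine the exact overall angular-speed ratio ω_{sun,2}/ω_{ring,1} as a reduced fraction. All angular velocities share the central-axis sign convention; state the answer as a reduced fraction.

104/49

Stage 1: N_ring = 24 + 2·25 = 74
Stage 1: 24(ω_s−ω_c) = −74(ω_r−ω_c),  ω_s=0, ω_r=1
Stage 1: 24(0−ω_c) = −74(1−ω_c)  ⇒  98ω_c = 74  ⇒  ω_c = 37/49
  ⇒ ω_c¹/ω_r¹ = 37/49
Stage 2: N_ring = 37 + 2·15 = 67
Stage 2: 37(ω_s−ω_c) = −67(ω_r−ω_c),  ω_r=0, ω_c=1
Stage 2: ω_s = 1 − (67/37)(0−1) = 104/37
  ⇒ ω_s²/ω_c² = 104/37
Coupling ω_c² = ω_c¹ ⇒ overall = 37/49 × 104/37 = 104/49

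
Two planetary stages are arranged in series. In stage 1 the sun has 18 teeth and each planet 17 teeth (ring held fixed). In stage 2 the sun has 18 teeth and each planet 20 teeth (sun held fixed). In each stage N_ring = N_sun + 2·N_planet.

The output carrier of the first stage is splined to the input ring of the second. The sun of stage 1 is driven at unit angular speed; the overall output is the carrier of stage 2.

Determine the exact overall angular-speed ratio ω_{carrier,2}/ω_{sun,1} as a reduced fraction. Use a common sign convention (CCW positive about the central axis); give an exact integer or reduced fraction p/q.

Stage 1: N_ring = 18 + 2·17 = 52
Stage 1: 18(ω_s−ω_c) = −52(ω_r−ω_c),  ω_r=0, ω_s=1
Stage 1: 18(1−ω_c) = −52(0−ω_c)  ⇒  70ω_c = 18  ⇒  ω_c = 9/35
  ⇒ ω_c¹/ω_s¹ = 9/35
Stage 2: N_ring = 18 + 2·20 = 58
Stage 2: 18(ω_s−ω_c) = −58(ω_r−ω_c),  ω_s=0, ω_r=1
Stage 2: 18(0−ω_c) = −58(1−ω_c)  ⇒  76ω_c = 58  ⇒  ω_c = 29/38
  ⇒ ω_c²/ω_r² = 29/38
Coupling ω_r² = ω_c¹ ⇒ overall = 9/35 × 29/38 = 261/1330

261/1330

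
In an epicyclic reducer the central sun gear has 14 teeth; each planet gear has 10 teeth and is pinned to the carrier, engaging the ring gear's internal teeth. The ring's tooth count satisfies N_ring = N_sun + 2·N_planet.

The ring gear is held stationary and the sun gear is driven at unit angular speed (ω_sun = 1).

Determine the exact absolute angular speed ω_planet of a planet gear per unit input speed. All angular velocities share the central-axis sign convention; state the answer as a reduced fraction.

-7/10

N_ring = 14 + 2·10 = 34
14(ω_s−ω_c) = −34(ω_r−ω_c),  ω_r=0, ω_s=1
14(1−ω_c) = −34(0−ω_c)  ⇒  48ω_c = 14  ⇒  ω_c = 7/24
sun–planet: 14·(1−7/24) = −10·(ω_p−ω_c)  ⇒  ω_p−ω_c = −(14/10)·(17/24) = -119/120
ω_p = 7/24 − 119/120 = -7/10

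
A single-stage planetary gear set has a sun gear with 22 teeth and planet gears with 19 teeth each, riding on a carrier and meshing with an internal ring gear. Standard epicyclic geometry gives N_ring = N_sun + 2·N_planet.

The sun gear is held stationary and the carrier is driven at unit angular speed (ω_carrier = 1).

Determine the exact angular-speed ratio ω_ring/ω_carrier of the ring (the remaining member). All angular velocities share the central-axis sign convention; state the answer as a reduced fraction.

41/30

N_ring = 22 + 2·19 = 60
22(ω_s−ω_c) = −60(ω_r−ω_c),  ω_s=0, ω_c=1
ω_r = 1 − (22/60)(0−1) = 41/30
ω_r/ω_c = 41/30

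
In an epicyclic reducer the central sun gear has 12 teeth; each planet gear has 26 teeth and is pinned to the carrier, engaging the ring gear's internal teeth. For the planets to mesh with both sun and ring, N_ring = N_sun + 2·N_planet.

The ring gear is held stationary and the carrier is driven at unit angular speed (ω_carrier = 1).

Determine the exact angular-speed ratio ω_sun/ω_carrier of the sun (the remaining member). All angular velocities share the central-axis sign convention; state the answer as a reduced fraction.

19/3

N_ring = 12 + 2·26 = 64
12(ω_s−ω_c) = −64(ω_r−ω_c),  ω_r=0, ω_c=1
ω_s = 1 − (64/12)(0−1) = 19/3
ω_s/ω_c = 19/3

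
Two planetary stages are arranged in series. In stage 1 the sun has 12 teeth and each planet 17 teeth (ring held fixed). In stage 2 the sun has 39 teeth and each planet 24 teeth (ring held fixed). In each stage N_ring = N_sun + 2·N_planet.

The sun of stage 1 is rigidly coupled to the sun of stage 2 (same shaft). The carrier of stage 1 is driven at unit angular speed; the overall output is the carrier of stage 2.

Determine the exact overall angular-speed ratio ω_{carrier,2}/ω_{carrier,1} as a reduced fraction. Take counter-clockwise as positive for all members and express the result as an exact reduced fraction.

377/252

Stage 1: N_ring = 12 + 2·17 = 46
Stage 1: 12(ω_s−ω_c) = −46(ω_r−ω_c),  ω_r=0, ω_c=1
Stage 1: ω_s = 1 − (46/12)(0−1) = 29/6
  ⇒ ω_s¹/ω_c¹ = 29/6
Stage 2: N_ring = 39 + 2·24 = 87
Stage 2: 39(ω_s−ω_c) = −87(ω_r−ω_c),  ω_r=0, ω_s=1
Stage 2: 39(1−ω_c) = −87(0−ω_c)  ⇒  126ω_c = 39  ⇒  ω_c = 13/42
  ⇒ ω_c²/ω_s² = 13/42
Coupling ω_s² = ω_s¹ ⇒ overall = 29/6 × 13/42 = 377/252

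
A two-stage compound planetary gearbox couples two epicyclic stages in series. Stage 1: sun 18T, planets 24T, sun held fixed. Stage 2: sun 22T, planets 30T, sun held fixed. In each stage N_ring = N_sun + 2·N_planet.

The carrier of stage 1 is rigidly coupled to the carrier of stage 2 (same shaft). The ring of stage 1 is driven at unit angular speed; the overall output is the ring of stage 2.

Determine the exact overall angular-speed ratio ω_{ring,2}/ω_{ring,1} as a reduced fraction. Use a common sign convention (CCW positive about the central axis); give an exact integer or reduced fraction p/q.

Stage 1: N_ring = 18 + 2·24 = 66
Stage 1: 18(ω_s−ω_c) = −66(ω_r−ω_c),  ω_s=0, ω_r=1
Stage 1: 18(0−ω_c) = −66(1−ω_c)  ⇒  84ω_c = 66  ⇒  ω_c = 11/14
  ⇒ ω_c¹/ω_r¹ = 11/14
Stage 2: N_ring = 22 + 2·30 = 82
Stage 2: 22(ω_s−ω_c) = −82(ω_r−ω_c),  ω_s=0, ω_c=1
Stage 2: ω_r = 1 − (22/82)(0−1) = 52/41
  ⇒ ω_r²/ω_c² = 52/41
Coupling ω_c² = ω_c¹ ⇒ overall = 11/14 × 52/41 = 286/287

286/287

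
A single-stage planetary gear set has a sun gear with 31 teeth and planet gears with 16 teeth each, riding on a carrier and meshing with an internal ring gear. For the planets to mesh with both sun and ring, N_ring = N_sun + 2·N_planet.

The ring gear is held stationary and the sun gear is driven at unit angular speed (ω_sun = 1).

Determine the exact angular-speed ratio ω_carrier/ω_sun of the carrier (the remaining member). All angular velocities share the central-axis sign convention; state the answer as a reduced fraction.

N_ring = 31 + 2·16 = 63
31(ω_s−ω_c) = −63(ω_r−ω_c),  ω_r=0, ω_s=1
31(1−ω_c) = −63(0−ω_c)  ⇒  94ω_c = 31  ⇒  ω_c = 31/94
ω_c/ω_s = 31/94

31/94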